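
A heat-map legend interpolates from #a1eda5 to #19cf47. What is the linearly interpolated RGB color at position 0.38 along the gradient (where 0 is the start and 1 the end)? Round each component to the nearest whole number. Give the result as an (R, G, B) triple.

(109, 226, 129)

#a1eda5 → (161, 237, 165); #19cf47 → (25, 207, 71).
R = 161 + 0.38 × (25 − 161) = 161 + 0.38 × -136 = 109.32 → 109
G = 237 + 0.38 × (207 − 237) = 237 + 0.38 × -30 = 225.6 → 226
B = 165 + 0.38 × (71 − 165) = 165 + 0.38 × -94 = 129.28 → 129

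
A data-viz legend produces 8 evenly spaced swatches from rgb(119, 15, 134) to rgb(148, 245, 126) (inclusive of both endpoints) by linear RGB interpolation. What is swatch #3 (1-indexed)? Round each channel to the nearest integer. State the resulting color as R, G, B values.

With 8 swatches and endpoints inclusive, swatch 3 sits at t = (3 − 1)/(8 − 1) = 2/7 ≈ 0.2857.
R = 119 + 0.2857 × (148 − 119) = 127.285 → 127
G = 15 + 0.2857 × (245 − 15) = 80.711 → 81
B = 134 + 0.2857 × (126 − 134) = 131.714 → 132

(127, 81, 132)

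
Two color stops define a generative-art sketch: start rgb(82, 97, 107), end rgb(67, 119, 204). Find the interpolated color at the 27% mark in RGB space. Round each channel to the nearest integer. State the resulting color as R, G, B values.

(78, 103, 133)

27% corresponds to t = 0.27.
R = 82 + 0.27 × (67 − 82) = 82 + 0.27 × -15 = 77.95 → 78
G = 97 + 0.27 × (119 − 97) = 97 + 0.27 × 22 = 102.94 → 103
B = 107 + 0.27 × (204 − 107) = 107 + 0.27 × 97 = 133.19 → 133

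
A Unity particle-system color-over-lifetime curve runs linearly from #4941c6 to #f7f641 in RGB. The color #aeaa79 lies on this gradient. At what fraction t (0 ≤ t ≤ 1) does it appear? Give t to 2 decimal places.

Invert the lerp on the G channel (largest span, 181): t = (170 − 65) / (246 − 65) = 105/181 = 0.58011.
Check on R: (174 − 73)/(247 − 73) = 0.5805 ✓

0.58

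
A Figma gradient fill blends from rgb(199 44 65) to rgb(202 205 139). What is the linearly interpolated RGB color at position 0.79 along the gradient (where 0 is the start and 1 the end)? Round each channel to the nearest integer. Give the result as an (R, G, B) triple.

R = 199 + 0.79 × (202 − 199) = 199 + 0.79 × 3 = 201.37 → 201
G = 44 + 0.79 × (205 − 44) = 44 + 0.79 × 161 = 171.19 → 171
B = 65 + 0.79 × (139 − 65) = 65 + 0.79 × 74 = 123.46 → 123

(201, 171, 123)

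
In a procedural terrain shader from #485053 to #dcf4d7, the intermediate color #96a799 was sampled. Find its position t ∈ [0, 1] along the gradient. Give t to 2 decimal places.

Invert the lerp on the G channel (largest span, 164): t = (167 − 80) / (244 − 80) = 87/164 = 0.53049.
Check on R: (150 − 72)/(220 − 72) = 0.527 ✓

0.53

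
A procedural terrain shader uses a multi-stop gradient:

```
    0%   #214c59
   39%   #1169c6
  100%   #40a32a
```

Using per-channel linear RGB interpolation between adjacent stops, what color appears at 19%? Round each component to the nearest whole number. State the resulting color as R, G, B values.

(25, 90, 142)

19% lies between the 0% and 39% stops, so the local fraction is t = (19 − 0)/(39 − 0) = 19/39 ≈ 0.4872.
#214c59 → (33, 76, 89); #1169c6 → (17, 105, 198).
R = 33 + 0.4872 × (17 − 33) = 25.205 → 25
G = 76 + 0.4872 × (105 − 76) = 90.129 → 90
B = 89 + 0.4872 × (198 − 89) = 142.105 → 142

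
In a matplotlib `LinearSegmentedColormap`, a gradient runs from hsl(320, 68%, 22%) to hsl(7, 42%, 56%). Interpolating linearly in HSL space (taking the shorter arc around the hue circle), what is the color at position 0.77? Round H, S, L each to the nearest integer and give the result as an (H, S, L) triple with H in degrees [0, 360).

(356, 48, 48)

Hue: 7 − 320 = -313°, but |-313| > 180 so the shorter arc goes the other way: Δh = -313 + 360 = 47°.
H = 320 + 0.77 × (47) = 356.19 → 356°
S = 68 + 0.77 × (42 − 68) = 47.98 → 48%
L = 22 + 0.77 × (56 − 22) = 48.18 → 48%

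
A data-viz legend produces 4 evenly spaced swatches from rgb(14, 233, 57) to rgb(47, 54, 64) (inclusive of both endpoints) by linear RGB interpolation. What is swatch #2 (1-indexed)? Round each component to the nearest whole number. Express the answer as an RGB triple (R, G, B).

With 4 swatches and endpoints inclusive, swatch 2 sits at t = (2 − 1)/(4 − 1) = 1/3 ≈ 0.3333.
R = 14 + 0.3333 × (47 − 14) = 24.999 → 25
G = 233 + 0.3333 × (54 − 233) = 173.339 → 173
B = 57 + 0.3333 × (64 − 57) = 59.333 → 59

(25, 173, 59)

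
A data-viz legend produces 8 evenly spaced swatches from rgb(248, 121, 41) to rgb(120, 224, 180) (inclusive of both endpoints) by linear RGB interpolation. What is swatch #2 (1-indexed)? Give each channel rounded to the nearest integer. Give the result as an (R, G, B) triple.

With 8 swatches and endpoints inclusive, swatch 2 sits at t = (2 − 1)/(8 − 1) = 1/7 ≈ 0.1429.
R = 248 + 0.1429 × (120 − 248) = 229.709 → 230
G = 121 + 0.1429 × (224 − 121) = 135.719 → 136
B = 41 + 0.1429 × (180 − 41) = 60.863 → 61

(230, 136, 61)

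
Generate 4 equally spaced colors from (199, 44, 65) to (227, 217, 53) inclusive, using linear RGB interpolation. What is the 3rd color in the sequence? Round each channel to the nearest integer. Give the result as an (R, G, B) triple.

(218, 159, 57)

With 4 swatches and endpoints inclusive, swatch 3 sits at t = (3 − 1)/(4 − 1) = 2/3 ≈ 0.6667.
R = 199 + 0.6667 × (227 − 199) = 217.668 → 218
G = 44 + 0.6667 × (217 − 44) = 159.339 → 159
B = 65 + 0.6667 × (53 − 65) = 57 → 57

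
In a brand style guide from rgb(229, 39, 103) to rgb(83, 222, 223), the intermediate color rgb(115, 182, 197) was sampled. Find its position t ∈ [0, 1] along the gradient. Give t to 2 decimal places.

0.78

Invert the lerp on the G channel (largest span, 183): t = (182 − 39) / (222 − 39) = 143/183 = 0.78142.
Check on R: (115 − 229)/(83 − 229) = 0.7808 ✓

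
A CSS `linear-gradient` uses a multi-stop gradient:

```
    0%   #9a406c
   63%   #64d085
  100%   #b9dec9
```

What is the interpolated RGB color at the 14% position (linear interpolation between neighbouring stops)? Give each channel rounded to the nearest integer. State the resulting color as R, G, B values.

(142, 96, 114)

14% lies between the 0% and 63% stops, so the local fraction is t = (14 − 0)/(63 − 0) = 14/63 ≈ 0.2222.
#9a406c → (154, 64, 108); #64d085 → (100, 208, 133).
R = 154 + 0.2222 × (100 − 154) = 142.001 → 142
G = 64 + 0.2222 × (208 − 64) = 95.997 → 96
B = 108 + 0.2222 × (133 − 108) = 113.555 → 114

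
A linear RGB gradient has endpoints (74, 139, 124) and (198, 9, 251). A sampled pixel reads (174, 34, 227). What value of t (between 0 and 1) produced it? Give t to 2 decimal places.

0.81

Invert the lerp on the G channel (largest span, 130): t = (34 − 139) / (9 − 139) = -105/-130 = 0.80769.
Check on R: (174 − 74)/(198 − 74) = 0.8065 ✓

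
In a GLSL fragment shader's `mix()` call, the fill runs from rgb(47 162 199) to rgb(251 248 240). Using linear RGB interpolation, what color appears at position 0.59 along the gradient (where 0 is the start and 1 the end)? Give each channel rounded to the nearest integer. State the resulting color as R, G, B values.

(167, 213, 223)

R = 47 + 0.59 × (251 − 47) = 47 + 0.59 × 204 = 167.36 → 167
G = 162 + 0.59 × (248 − 162) = 162 + 0.59 × 86 = 212.74 → 213
B = 199 + 0.59 × (240 − 199) = 199 + 0.59 × 41 = 223.19 → 223
So the blended color is (167, 213, 223), about #a7d5df.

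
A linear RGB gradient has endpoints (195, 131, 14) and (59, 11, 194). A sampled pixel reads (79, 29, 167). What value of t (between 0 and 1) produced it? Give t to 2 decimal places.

0.85

Invert the lerp on the B channel (largest span, 180): t = (167 − 14) / (194 − 14) = 153/180 = 0.85.
Check on R: (79 − 195)/(59 − 195) = 0.8529 ✓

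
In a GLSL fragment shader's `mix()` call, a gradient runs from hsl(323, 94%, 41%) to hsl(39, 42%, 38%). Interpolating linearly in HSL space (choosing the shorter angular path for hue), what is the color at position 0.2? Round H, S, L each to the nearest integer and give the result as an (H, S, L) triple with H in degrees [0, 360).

Hue: 39 − 323 = -284°, but |-284| > 180 so the shorter arc goes the other way: Δh = -284 + 360 = 76°.
H = 323 + 0.2 × (76) = 338.2 → 338°
S = 94 + 0.2 × (42 − 94) = 83.6 → 84%
L = 41 + 0.2 × (38 − 41) = 40.4 → 40%

(338, 84, 40)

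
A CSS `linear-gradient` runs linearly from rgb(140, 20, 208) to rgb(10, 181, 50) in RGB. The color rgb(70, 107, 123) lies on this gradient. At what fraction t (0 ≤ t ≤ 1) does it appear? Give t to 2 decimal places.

0.54

Invert the lerp on the G channel (largest span, 161): t = (107 − 20) / (181 − 20) = 87/161 = 0.54037.
Check on R: (70 − 140)/(10 − 140) = 0.5385 ✓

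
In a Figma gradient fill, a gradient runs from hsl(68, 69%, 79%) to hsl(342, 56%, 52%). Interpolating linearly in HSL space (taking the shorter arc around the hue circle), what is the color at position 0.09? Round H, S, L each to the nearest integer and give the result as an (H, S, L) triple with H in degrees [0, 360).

(60, 68, 77)

Hue: 342 − 68 = 274°, but |274| > 180 so the shorter arc goes the other way: Δh = 274 − 360 = -86°.
H = 68 + 0.09 × (-86) = 60.26 → 60°
S = 69 + 0.09 × (56 − 69) = 67.83 → 68%
L = 79 + 0.09 × (52 − 79) = 76.57 → 77%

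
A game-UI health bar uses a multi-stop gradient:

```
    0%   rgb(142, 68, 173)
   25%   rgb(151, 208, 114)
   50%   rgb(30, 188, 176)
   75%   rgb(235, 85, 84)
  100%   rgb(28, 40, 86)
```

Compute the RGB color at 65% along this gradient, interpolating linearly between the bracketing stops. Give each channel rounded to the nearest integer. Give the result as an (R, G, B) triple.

(153, 126, 121)

65% lies between the 50% and 75% stops, so the local fraction is t = (65 − 50)/(75 − 50) = 15/25 ≈ 0.6.
R = 30 + 0.6 × (235 − 30) = 153 → 153
G = 188 + 0.6 × (85 − 188) = 126.2 → 126
B = 176 + 0.6 × (84 − 176) = 120.8 → 121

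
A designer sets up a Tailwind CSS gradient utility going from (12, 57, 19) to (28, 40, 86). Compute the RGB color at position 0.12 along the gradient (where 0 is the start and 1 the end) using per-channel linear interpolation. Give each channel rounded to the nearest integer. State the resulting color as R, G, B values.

R = 12 + 0.12 × (28 − 12) = 12 + 0.12 × 16 = 13.92 → 14
G = 57 + 0.12 × (40 − 57) = 57 + 0.12 × -17 = 54.96 → 55
B = 19 + 0.12 × (86 − 19) = 19 + 0.12 × 67 = 27.04 → 27

(14, 55, 27)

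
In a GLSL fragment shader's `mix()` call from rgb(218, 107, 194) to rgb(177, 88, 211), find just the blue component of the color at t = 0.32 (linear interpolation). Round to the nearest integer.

B = 194 + 0.32 × (211 − 194) = 199.44 → 199

199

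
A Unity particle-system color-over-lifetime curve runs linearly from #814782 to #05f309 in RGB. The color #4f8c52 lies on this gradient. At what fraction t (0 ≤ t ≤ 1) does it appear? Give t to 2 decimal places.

0.40

Invert the lerp on the G channel (largest span, 172): t = (140 − 71) / (243 − 71) = 69/172 = 0.40116.
Check on R: (79 − 129)/(5 − 129) = 0.4032 ✓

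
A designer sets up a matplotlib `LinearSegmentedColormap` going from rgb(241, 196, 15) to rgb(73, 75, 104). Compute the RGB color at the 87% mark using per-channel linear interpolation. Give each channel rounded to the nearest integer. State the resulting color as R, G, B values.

(95, 91, 92)

87% corresponds to t = 0.87.
R = 241 + 0.87 × (73 − 241) = 241 + 0.87 × -168 = 94.84 → 95
G = 196 + 0.87 × (75 − 196) = 196 + 0.87 × -121 = 90.73 → 91
B = 15 + 0.87 × (104 − 15) = 15 + 0.87 × 89 = 92.43 → 92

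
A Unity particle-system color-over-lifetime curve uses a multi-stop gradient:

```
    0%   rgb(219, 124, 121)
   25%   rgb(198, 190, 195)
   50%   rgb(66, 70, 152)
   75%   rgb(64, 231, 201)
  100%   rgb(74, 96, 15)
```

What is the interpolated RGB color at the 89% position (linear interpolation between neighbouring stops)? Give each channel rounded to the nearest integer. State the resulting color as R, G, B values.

(70, 155, 97)

89% lies between the 75% and 100% stops, so the local fraction is t = (89 − 75)/(100 − 75) = 14/25 ≈ 0.56.
R = 64 + 0.56 × (74 − 64) = 69.6 → 70
G = 231 + 0.56 × (96 − 231) = 155.4 → 155
B = 201 + 0.56 × (15 − 201) = 96.84 → 97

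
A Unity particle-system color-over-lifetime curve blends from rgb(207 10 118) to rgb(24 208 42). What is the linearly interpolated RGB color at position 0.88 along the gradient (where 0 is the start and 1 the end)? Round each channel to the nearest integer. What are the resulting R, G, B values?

R = 207 + 0.88 × (24 − 207) = 207 + 0.88 × -183 = 45.96 → 46
G = 10 + 0.88 × (208 − 10) = 10 + 0.88 × 198 = 184.24 → 184
B = 118 + 0.88 × (42 − 118) = 118 + 0.88 × -76 = 51.12 → 51

(46, 184, 51)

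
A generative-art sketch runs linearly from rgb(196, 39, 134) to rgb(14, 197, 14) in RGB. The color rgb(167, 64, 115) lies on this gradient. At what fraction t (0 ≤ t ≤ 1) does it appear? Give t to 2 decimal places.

Invert the lerp on the R channel (largest span, 182): t = (167 − 196) / (14 − 196) = -29/-182 = 0.15934.
Check on G: (64 − 39)/(197 − 39) = 0.1582 ✓

0.16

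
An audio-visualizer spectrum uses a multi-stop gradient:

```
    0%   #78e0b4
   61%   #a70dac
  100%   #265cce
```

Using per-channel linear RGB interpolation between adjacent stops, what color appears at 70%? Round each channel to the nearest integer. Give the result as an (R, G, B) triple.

70% lies between the 61% and 100% stops, so the local fraction is t = (70 − 61)/(100 − 61) = 9/39 ≈ 0.2308.
#a70dac → (167, 13, 172); #265cce → (38, 92, 206).
R = 167 + 0.2308 × (38 − 167) = 137.227 → 137
G = 13 + 0.2308 × (92 − 13) = 31.233 → 31
B = 172 + 0.2308 × (206 − 172) = 179.847 → 180

(137, 31, 180)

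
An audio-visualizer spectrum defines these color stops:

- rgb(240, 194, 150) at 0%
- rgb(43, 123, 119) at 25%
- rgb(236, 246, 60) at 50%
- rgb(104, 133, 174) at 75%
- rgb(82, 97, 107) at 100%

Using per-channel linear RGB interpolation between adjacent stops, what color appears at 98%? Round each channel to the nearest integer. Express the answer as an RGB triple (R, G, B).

98% lies between the 75% and 100% stops, so the local fraction is t = (98 − 75)/(100 − 75) = 23/25 ≈ 0.92.
R = 104 + 0.92 × (82 − 104) = 83.76 → 84
G = 133 + 0.92 × (97 − 133) = 99.88 → 100
B = 174 + 0.92 × (107 − 174) = 112.36 → 112

(84, 100, 112)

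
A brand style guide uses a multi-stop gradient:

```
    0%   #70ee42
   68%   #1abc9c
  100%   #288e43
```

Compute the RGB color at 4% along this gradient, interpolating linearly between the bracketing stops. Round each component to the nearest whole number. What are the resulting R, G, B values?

(107, 235, 71)

4% lies between the 0% and 68% stops, so the local fraction is t = (4 − 0)/(68 − 0) = 4/68 ≈ 0.0588.
#70ee42 → (112, 238, 66); #1abc9c → (26, 188, 156).
R = 112 + 0.0588 × (26 − 112) = 106.943 → 107
G = 238 + 0.0588 × (188 − 238) = 235.06 → 235
B = 66 + 0.0588 × (156 − 66) = 71.292 → 71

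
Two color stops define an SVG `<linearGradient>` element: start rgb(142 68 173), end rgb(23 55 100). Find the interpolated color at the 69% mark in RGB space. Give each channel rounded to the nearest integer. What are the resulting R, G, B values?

(60, 59, 123)

69% corresponds to t = 0.69.
R = 142 + 0.69 × (23 − 142) = 142 + 0.69 × -119 = 59.89 → 60
G = 68 + 0.69 × (55 − 68) = 68 + 0.69 × -13 = 59.03 → 59
B = 173 + 0.69 × (100 − 173) = 173 + 0.69 × -73 = 122.63 → 123
So the blended color is (60, 59, 123), about #3c3b7b.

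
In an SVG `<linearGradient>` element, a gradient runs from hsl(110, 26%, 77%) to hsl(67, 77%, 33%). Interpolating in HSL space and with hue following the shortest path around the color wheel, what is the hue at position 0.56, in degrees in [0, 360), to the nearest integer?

Hue arc: Δh = 67 − 110 = -43° (|Δh| ≤ 180, already the shorter path).
H = 110 + 0.56 × (-43) = 85.92 → 86°

86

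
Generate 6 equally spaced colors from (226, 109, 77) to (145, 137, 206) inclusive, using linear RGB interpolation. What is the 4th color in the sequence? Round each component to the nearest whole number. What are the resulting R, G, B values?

(177, 126, 154)

With 6 swatches and endpoints inclusive, swatch 4 sits at t = (4 − 1)/(6 − 1) = 3/5 ≈ 0.6.
R = 226 + 0.6 × (145 − 226) = 177.4 → 177
G = 109 + 0.6 × (137 − 109) = 125.8 → 126
B = 77 + 0.6 × (206 − 77) = 154.4 → 154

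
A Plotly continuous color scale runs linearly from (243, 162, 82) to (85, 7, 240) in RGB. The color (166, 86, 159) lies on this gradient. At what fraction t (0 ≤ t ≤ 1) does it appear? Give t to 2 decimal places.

Invert the lerp on the R channel (largest span, 158): t = (166 − 243) / (85 − 243) = -77/-158 = 0.48734.
Check on G: (86 − 162)/(7 − 162) = 0.4903 ✓

0.49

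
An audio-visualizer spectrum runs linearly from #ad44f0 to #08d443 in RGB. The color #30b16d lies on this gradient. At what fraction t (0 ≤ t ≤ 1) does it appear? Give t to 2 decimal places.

Invert the lerp on the B channel (largest span, 173): t = (109 − 240) / (67 − 240) = -131/-173 = 0.75723.
Check on R: (48 − 173)/(8 − 173) = 0.7576 ✓

0.76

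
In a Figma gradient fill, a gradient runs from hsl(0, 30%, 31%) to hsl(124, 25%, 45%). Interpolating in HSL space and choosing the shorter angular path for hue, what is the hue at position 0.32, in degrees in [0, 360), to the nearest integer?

40

Hue arc: Δh = 124 − 0 = 124° (|Δh| ≤ 180, already the shorter path).
H = 0 + 0.32 × (124) = 39.68 → 40°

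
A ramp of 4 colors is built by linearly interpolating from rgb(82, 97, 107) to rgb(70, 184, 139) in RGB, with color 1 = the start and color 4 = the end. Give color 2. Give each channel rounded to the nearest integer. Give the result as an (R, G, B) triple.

(78, 126, 118)

With 4 swatches and endpoints inclusive, swatch 2 sits at t = (2 − 1)/(4 − 1) = 1/3 ≈ 0.3333.
R = 82 + 0.3333 × (70 − 82) = 78 → 78
G = 97 + 0.3333 × (184 − 97) = 125.997 → 126
B = 107 + 0.3333 × (139 − 107) = 117.666 → 118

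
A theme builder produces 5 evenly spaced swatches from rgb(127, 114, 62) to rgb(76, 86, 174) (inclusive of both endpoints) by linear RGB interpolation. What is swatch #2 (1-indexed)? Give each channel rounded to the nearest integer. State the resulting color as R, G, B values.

(114, 107, 90)

With 5 swatches and endpoints inclusive, swatch 2 sits at t = (2 − 1)/(5 − 1) = 1/4 ≈ 0.25.
R = 127 + 0.25 × (76 − 127) = 114.25 → 114
G = 114 + 0.25 × (86 − 114) = 107 → 107
B = 62 + 0.25 × (174 − 62) = 90 → 90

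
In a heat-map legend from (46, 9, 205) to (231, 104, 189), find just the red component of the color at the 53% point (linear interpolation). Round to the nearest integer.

144

R = 46 + 0.53 × (231 − 46) = 144.05 → 144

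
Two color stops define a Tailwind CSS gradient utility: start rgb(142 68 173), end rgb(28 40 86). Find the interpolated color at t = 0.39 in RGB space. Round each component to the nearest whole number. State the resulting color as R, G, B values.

(98, 57, 139)

R = 142 + 0.39 × (28 − 142) = 142 + 0.39 × -114 = 97.54 → 98
G = 68 + 0.39 × (40 − 68) = 68 + 0.39 × -28 = 57.08 → 57
B = 173 + 0.39 × (86 − 173) = 173 + 0.39 × -87 = 139.07 → 139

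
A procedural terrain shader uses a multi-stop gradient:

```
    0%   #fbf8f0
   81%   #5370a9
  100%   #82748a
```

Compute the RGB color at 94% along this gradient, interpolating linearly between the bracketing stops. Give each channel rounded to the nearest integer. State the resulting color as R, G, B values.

(115, 115, 148)

94% lies between the 81% and 100% stops, so the local fraction is t = (94 − 81)/(100 − 81) = 13/19 ≈ 0.6842.
#5370a9 → (83, 112, 169); #82748a → (130, 116, 138).
R = 83 + 0.6842 × (130 − 83) = 115.157 → 115
G = 112 + 0.6842 × (116 − 112) = 114.737 → 115
B = 169 + 0.6842 × (138 − 169) = 147.79 → 148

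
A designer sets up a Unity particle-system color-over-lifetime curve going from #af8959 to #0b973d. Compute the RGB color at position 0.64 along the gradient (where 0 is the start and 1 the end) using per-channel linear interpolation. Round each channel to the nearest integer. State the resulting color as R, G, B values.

#af8959 → (175, 137, 89); #0b973d → (11, 151, 61).
R = 175 + 0.64 × (11 − 175) = 175 + 0.64 × -164 = 70.04 → 70
G = 137 + 0.64 × (151 − 137) = 137 + 0.64 × 14 = 145.96 → 146
B = 89 + 0.64 × (61 − 89) = 89 + 0.64 × -28 = 71.08 → 71

(70, 146, 71)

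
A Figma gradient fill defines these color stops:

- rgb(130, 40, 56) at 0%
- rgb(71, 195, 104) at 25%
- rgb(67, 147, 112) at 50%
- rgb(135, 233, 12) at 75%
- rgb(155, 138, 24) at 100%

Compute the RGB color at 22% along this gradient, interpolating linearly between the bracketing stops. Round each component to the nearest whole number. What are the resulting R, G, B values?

(78, 176, 98)

22% lies between the 0% and 25% stops, so the local fraction is t = (22 − 0)/(25 − 0) = 22/25 ≈ 0.88.
R = 130 + 0.88 × (71 − 130) = 78.08 → 78
G = 40 + 0.88 × (195 − 40) = 176.4 → 176
B = 56 + 0.88 × (104 − 56) = 98.24 → 98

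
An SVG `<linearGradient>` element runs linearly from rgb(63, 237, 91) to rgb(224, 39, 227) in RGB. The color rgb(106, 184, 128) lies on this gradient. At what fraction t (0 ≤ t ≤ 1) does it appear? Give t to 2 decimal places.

Invert the lerp on the G channel (largest span, 198): t = (184 − 237) / (39 − 237) = -53/-198 = 0.26768.
Check on R: (106 − 63)/(224 − 63) = 0.2671 ✓

0.27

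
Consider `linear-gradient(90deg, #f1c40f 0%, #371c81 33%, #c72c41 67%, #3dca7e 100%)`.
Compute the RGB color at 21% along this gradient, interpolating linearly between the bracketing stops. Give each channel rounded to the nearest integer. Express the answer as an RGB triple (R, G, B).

(123, 89, 88)

21% lies between the 0% and 33% stops, so the local fraction is t = (21 − 0)/(33 − 0) = 21/33 ≈ 0.6364.
#f1c40f → (241, 196, 15); #371c81 → (55, 28, 129).
R = 241 + 0.6364 × (55 − 241) = 122.63 → 123
G = 196 + 0.6364 × (28 − 196) = 89.085 → 89
B = 15 + 0.6364 × (129 − 15) = 87.55 → 88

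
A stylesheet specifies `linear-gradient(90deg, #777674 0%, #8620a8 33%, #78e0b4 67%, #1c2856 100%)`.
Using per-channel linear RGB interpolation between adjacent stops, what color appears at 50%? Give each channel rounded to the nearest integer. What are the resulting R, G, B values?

50% lies between the 33% and 67% stops, so the local fraction is t = (50 − 33)/(67 − 33) = 17/34 ≈ 0.5.
#8620a8 → (134, 32, 168); #78e0b4 → (120, 224, 180).
R = 134 + 0.5 × (120 − 134) = 127 → 127
G = 32 + 0.5 × (224 − 32) = 128 → 128
B = 168 + 0.5 × (180 − 168) = 174 → 174

(127, 128, 174)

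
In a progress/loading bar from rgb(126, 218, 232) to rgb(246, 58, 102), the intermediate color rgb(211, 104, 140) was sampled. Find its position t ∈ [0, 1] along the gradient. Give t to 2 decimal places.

0.71

Invert the lerp on the G channel (largest span, 160): t = (104 − 218) / (58 − 218) = -114/-160 = 0.7125.
Check on R: (211 − 126)/(246 − 126) = 0.7083 ✓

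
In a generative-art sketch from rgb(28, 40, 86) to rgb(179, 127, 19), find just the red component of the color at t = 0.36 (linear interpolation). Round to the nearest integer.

R = 28 + 0.36 × (179 − 28) = 82.36 → 82

82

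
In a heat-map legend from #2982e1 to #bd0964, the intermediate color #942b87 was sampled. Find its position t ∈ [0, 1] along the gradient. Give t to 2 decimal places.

0.72

Invert the lerp on the R channel (largest span, 148): t = (148 − 41) / (189 − 41) = 107/148 = 0.72297.
Check on G: (43 − 130)/(9 − 130) = 0.719 ✓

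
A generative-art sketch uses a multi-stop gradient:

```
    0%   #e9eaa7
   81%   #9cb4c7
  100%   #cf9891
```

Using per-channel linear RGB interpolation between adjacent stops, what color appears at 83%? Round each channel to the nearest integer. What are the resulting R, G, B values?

83% lies between the 81% and 100% stops, so the local fraction is t = (83 − 81)/(100 − 81) = 2/19 ≈ 0.1053.
#9cb4c7 → (156, 180, 199); #cf9891 → (207, 152, 145).
R = 156 + 0.1053 × (207 − 156) = 161.37 → 161
G = 180 + 0.1053 × (152 − 180) = 177.052 → 177
B = 199 + 0.1053 × (145 − 199) = 193.314 → 193

(161, 177, 193)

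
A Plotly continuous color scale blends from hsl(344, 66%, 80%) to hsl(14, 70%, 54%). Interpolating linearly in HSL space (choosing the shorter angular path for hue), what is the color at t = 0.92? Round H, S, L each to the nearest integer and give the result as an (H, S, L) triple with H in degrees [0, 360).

Hue: 14 − 344 = -330°, but |-330| > 180 so the shorter arc goes the other way: Δh = -330 + 360 = 30°.
H = 344 + 0.92 × (30) = 371.6 → 372 → 372 mod 360 = 12°
S = 66 + 0.92 × (70 − 66) = 69.68 → 70%
L = 80 + 0.92 × (54 − 80) = 56.08 → 56%

(12, 70, 56)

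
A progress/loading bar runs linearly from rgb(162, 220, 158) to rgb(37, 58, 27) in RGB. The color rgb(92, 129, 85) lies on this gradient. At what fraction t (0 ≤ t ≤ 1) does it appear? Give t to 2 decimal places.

0.56

Invert the lerp on the G channel (largest span, 162): t = (129 − 220) / (58 − 220) = -91/-162 = 0.56173.
Check on R: (92 − 162)/(37 − 162) = 0.56 ✓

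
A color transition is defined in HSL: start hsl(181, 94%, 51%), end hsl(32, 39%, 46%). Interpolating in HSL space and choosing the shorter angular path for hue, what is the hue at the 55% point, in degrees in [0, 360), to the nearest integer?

99

Hue arc: Δh = 32 − 181 = -149° (|Δh| ≤ 180, already the shorter path).
H = 181 + 0.55 × (-149) = 99.05 → 99°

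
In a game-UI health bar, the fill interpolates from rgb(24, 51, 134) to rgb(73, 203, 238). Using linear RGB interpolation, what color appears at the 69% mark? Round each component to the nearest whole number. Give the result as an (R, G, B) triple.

69% corresponds to t = 0.69.
R = 24 + 0.69 × (73 − 24) = 24 + 0.69 × 49 = 57.81 → 58
G = 51 + 0.69 × (203 − 51) = 51 + 0.69 × 152 = 155.88 → 156
B = 134 + 0.69 × (238 − 134) = 134 + 0.69 × 104 = 205.76 → 206

(58, 156, 206)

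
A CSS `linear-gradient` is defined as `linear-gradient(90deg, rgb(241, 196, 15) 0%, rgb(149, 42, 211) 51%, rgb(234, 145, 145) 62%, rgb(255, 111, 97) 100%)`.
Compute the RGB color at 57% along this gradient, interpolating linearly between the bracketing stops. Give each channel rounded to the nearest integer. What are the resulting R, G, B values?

(195, 98, 175)

57% lies between the 51% and 62% stops, so the local fraction is t = (57 − 51)/(62 − 51) = 6/11 ≈ 0.5455.
R = 149 + 0.5455 × (234 − 149) = 195.368 → 195
G = 42 + 0.5455 × (145 − 42) = 98.186 → 98
B = 211 + 0.5455 × (145 − 211) = 174.997 → 175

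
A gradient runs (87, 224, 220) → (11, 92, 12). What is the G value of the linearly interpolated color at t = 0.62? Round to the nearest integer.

142

G = 224 + 0.62 × (92 − 224) = 142.16 → 142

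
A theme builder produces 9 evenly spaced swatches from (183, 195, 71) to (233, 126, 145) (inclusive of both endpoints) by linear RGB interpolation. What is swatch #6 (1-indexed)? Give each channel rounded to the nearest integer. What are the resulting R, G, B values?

(214, 152, 117)

With 9 swatches and endpoints inclusive, swatch 6 sits at t = (6 − 1)/(9 − 1) = 5/8 ≈ 0.625.
R = 183 + 0.625 × (233 − 183) = 214.25 → 214
G = 195 + 0.625 × (126 − 195) = 151.875 → 152
B = 71 + 0.625 × (145 − 71) = 117.25 → 117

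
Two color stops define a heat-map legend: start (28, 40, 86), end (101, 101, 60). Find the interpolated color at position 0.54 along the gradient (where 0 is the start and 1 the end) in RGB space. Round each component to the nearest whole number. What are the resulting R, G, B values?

(67, 73, 72)

R = 28 + 0.54 × (101 − 28) = 28 + 0.54 × 73 = 67.42 → 67
G = 40 + 0.54 × (101 − 40) = 40 + 0.54 × 61 = 72.94 → 73
B = 86 + 0.54 × (60 − 86) = 86 + 0.54 × -26 = 71.96 → 72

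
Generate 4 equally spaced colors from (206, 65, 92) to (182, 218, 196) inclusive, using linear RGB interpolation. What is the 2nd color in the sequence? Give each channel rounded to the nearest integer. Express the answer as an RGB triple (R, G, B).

With 4 swatches and endpoints inclusive, swatch 2 sits at t = (2 − 1)/(4 − 1) = 1/3 ≈ 0.3333.
R = 206 + 0.3333 × (182 − 206) = 198.001 → 198
G = 65 + 0.3333 × (218 − 65) = 115.995 → 116
B = 92 + 0.3333 × (196 − 92) = 126.663 → 127

(198, 116, 127)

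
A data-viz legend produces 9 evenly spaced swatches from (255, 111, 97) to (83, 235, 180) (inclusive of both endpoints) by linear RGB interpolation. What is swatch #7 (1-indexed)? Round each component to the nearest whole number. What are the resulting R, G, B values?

(126, 204, 159)

With 9 swatches and endpoints inclusive, swatch 7 sits at t = (7 − 1)/(9 − 1) = 6/8 ≈ 0.75.
R = 255 + 0.75 × (83 − 255) = 126 → 126
G = 111 + 0.75 × (235 − 111) = 204 → 204
B = 97 + 0.75 × (180 − 97) = 159.25 → 159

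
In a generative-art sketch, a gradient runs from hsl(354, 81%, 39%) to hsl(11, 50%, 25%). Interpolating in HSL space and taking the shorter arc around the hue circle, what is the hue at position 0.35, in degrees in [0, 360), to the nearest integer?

Hue: 11 − 354 = -343°, but |-343| > 180 so the shorter arc goes the other way: Δh = -343 + 360 = 17°.
H = 354 + 0.35 × (17) = 359.95 → 360 → 360 mod 360 = 0°

0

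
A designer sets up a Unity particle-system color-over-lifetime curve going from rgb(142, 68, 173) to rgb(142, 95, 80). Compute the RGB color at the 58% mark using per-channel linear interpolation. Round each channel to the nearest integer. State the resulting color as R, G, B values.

58% corresponds to t = 0.58.
R = 142 + 0.58 × (142 − 142) = 142 + 0.58 × 0 = 142 → 142
G = 68 + 0.58 × (95 − 68) = 68 + 0.58 × 27 = 83.66 → 84
B = 173 + 0.58 × (80 − 173) = 173 + 0.58 × -93 = 119.06 → 119

(142, 84, 119)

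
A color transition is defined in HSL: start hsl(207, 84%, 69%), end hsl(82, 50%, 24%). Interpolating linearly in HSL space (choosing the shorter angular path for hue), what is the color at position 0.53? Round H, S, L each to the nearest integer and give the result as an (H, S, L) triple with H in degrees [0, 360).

(141, 66, 45)

Hue arc: Δh = 82 − 207 = -125° (|Δh| ≤ 180, already the shorter path).
H = 207 + 0.53 × (-125) = 140.75 → 141°
S = 84 + 0.53 × (50 − 84) = 65.98 → 66%
L = 69 + 0.53 × (24 − 69) = 45.15 → 45%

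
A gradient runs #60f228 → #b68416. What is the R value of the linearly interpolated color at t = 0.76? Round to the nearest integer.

161

R₁ = 96 (from #60f228), R₂ = 182 (from #b68416).
R = 96 + 0.76 × (182 − 96) = 161.36 → 161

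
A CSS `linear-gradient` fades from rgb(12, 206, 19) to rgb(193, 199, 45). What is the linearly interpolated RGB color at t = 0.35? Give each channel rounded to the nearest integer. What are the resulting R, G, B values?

(75, 204, 28)

R = 12 + 0.35 × (193 − 12) = 12 + 0.35 × 181 = 75.35 → 75
G = 206 + 0.35 × (199 − 206) = 206 + 0.35 × -7 = 203.55 → 204
B = 19 + 0.35 × (45 − 19) = 19 + 0.35 × 26 = 28.1 → 28
So the blended color is (75, 204, 28), about #4bcc1c.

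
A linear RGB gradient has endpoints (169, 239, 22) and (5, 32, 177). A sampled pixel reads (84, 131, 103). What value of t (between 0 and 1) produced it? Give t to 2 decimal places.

Invert the lerp on the G channel (largest span, 207): t = (131 − 239) / (32 − 239) = -108/-207 = 0.52174.
Check on R: (84 − 169)/(5 − 169) = 0.5183 ✓

0.52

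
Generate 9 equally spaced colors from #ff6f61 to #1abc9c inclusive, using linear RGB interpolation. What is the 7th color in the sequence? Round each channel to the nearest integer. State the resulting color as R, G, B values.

With 9 swatches and endpoints inclusive, swatch 7 sits at t = (7 − 1)/(9 − 1) = 6/8 ≈ 0.75.
#ff6f61 → (255, 111, 97); #1abc9c → (26, 188, 156).
R = 255 + 0.75 × (26 − 255) = 83.25 → 83
G = 111 + 0.75 × (188 − 111) = 168.75 → 169
B = 97 + 0.75 × (156 − 97) = 141.25 → 141

(83, 169, 141)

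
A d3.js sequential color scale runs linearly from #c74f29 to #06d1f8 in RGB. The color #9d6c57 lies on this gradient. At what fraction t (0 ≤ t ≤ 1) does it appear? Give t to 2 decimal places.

Invert the lerp on the B channel (largest span, 207): t = (87 − 41) / (248 − 41) = 46/207 = 0.22222.
Check on R: (157 − 199)/(6 − 199) = 0.2176 ✓

0.22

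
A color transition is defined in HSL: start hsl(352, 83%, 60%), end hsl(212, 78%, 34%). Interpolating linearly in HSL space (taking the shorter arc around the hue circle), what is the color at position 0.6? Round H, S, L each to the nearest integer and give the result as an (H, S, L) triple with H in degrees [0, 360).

(268, 80, 44)

Hue arc: Δh = 212 − 352 = -140° (|Δh| ≤ 180, already the shorter path).
H = 352 + 0.6 × (-140) = 268 → 268°
S = 83 + 0.6 × (78 − 83) = 80 → 80%
L = 60 + 0.6 × (34 − 60) = 44.4 → 44%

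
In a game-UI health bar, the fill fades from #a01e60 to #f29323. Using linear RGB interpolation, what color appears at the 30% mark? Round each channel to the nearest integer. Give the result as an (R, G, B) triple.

(185, 65, 78)

#a01e60 → (160, 30, 96); #f29323 → (242, 147, 35).
30% corresponds to t = 0.3.
R = 160 + 0.3 × (242 − 160) = 160 + 0.3 × 82 = 184.6 → 185
G = 30 + 0.3 × (147 − 30) = 30 + 0.3 × 117 = 65.1 → 65
B = 96 + 0.3 × (35 − 96) = 96 + 0.3 × -61 = 77.7 → 78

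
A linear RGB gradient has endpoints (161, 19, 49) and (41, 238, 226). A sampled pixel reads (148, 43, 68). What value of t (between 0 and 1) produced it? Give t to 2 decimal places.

0.11

Invert the lerp on the G channel (largest span, 219): t = (43 − 19) / (238 − 19) = 24/219 = 0.10959.
Check on R: (148 − 161)/(41 − 161) = 0.1083 ✓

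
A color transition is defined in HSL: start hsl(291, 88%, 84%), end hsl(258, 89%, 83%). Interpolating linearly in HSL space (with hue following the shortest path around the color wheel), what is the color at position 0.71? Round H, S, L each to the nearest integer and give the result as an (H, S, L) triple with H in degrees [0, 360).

(268, 89, 83)

Hue arc: Δh = 258 − 291 = -33° (|Δh| ≤ 180, already the shorter path).
H = 291 + 0.71 × (-33) = 267.57 → 268°
S = 88 + 0.71 × (89 − 88) = 88.71 → 89%
L = 84 + 0.71 × (83 − 84) = 83.29 → 83%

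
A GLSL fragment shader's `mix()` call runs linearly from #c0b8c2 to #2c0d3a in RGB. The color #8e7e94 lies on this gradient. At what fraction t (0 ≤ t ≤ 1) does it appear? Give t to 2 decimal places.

Invert the lerp on the G channel (largest span, 171): t = (126 − 184) / (13 − 184) = -58/-171 = 0.33918.
Check on R: (142 − 192)/(44 − 192) = 0.3378 ✓

0.34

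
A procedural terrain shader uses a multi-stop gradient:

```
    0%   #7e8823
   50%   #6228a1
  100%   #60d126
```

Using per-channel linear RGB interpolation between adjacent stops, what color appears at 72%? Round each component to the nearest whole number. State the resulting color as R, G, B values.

72% lies between the 50% and 100% stops, so the local fraction is t = (72 − 50)/(100 − 50) = 22/50 ≈ 0.44.
#6228a1 → (98, 40, 161); #60d126 → (96, 209, 38).
R = 98 + 0.44 × (96 − 98) = 97.12 → 97
G = 40 + 0.44 × (209 − 40) = 114.36 → 114
B = 161 + 0.44 × (38 − 161) = 106.88 → 107

(97, 114, 107)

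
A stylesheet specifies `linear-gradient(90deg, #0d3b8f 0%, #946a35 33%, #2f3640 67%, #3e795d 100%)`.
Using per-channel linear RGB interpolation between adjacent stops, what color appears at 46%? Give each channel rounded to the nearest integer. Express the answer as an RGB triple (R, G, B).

(109, 86, 57)

46% lies between the 33% and 67% stops, so the local fraction is t = (46 − 33)/(67 − 33) = 13/34 ≈ 0.3824.
#946a35 → (148, 106, 53); #2f3640 → (47, 54, 64).
R = 148 + 0.3824 × (47 − 148) = 109.378 → 109
G = 106 + 0.3824 × (54 − 106) = 86.115 → 86
B = 53 + 0.3824 × (64 − 53) = 57.206 → 57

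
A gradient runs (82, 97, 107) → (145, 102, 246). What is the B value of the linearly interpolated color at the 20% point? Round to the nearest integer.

B = 107 + 0.2 × (246 − 107) = 134.8 → 135

135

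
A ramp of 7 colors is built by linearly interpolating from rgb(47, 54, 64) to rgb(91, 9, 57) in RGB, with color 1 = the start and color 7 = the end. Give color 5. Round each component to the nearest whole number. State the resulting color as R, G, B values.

(76, 24, 59)

With 7 swatches and endpoints inclusive, swatch 5 sits at t = (5 − 1)/(7 − 1) = 4/6 ≈ 0.6667.
R = 47 + 0.6667 × (91 − 47) = 76.335 → 76
G = 54 + 0.6667 × (9 − 54) = 23.999 → 24
B = 64 + 0.6667 × (57 − 64) = 59.333 → 59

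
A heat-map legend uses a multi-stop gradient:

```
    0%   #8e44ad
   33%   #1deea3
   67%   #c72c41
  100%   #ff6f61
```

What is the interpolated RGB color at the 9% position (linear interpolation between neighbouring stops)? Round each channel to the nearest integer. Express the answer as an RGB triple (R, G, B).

(111, 114, 170)

9% lies between the 0% and 33% stops, so the local fraction is t = (9 − 0)/(33 − 0) = 9/33 ≈ 0.2727.
#8e44ad → (142, 68, 173); #1deea3 → (29, 238, 163).
R = 142 + 0.2727 × (29 − 142) = 111.185 → 111
G = 68 + 0.2727 × (238 − 68) = 114.359 → 114
B = 173 + 0.2727 × (163 − 173) = 170.273 → 170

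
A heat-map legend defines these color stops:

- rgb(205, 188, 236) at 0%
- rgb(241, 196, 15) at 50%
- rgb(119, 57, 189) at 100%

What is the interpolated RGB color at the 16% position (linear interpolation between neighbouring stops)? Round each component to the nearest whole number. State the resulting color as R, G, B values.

16% lies between the 0% and 50% stops, so the local fraction is t = (16 − 0)/(50 − 0) = 16/50 ≈ 0.32.
R = 205 + 0.32 × (241 − 205) = 216.52 → 217
G = 188 + 0.32 × (196 − 188) = 190.56 → 191
B = 236 + 0.32 × (15 − 236) = 165.28 → 165

(217, 191, 165)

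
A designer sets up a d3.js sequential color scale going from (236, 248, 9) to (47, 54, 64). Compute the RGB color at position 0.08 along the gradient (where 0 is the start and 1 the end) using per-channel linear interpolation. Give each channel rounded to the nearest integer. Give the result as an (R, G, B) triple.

(221, 232, 13)

R = 236 + 0.08 × (47 − 236) = 236 + 0.08 × -189 = 220.88 → 221
G = 248 + 0.08 × (54 − 248) = 248 + 0.08 × -194 = 232.48 → 232
B = 9 + 0.08 × (64 − 9) = 9 + 0.08 × 55 = 13.4 → 13
So the blended color is (221, 232, 13), about #dde80d.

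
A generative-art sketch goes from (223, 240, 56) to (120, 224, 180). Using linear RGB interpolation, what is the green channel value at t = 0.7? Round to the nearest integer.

229

G = 240 + 0.7 × (224 − 240) = 228.8 → 229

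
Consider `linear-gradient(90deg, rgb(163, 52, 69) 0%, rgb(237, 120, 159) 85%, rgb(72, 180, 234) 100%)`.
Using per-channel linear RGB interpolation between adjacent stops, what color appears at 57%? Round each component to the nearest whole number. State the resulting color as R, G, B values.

57% lies between the 0% and 85% stops, so the local fraction is t = (57 − 0)/(85 − 0) = 57/85 ≈ 0.6706.
R = 163 + 0.6706 × (237 − 163) = 212.624 → 213
G = 52 + 0.6706 × (120 − 52) = 97.601 → 98
B = 69 + 0.6706 × (159 − 69) = 129.354 → 129

(213, 98, 129)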